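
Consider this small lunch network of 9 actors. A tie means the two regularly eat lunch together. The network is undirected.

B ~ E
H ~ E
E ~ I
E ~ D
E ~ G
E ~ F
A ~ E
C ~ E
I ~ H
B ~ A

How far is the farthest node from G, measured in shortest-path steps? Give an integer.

Distances from G: A:2, B:2, C:2, D:2, E:1, F:2, H:2, I:2.
The largest is 2 (to C, I, F, A, B, H, and D), so the eccentricity of G is 2.

2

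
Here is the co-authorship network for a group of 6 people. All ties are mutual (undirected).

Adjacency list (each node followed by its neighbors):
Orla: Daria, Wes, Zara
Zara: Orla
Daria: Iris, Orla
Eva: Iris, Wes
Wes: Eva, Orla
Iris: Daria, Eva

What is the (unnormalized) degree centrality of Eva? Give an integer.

2

Eva is directly tied to Iris and Wes. That is 2 neighbors, so the degree of Eva is 2.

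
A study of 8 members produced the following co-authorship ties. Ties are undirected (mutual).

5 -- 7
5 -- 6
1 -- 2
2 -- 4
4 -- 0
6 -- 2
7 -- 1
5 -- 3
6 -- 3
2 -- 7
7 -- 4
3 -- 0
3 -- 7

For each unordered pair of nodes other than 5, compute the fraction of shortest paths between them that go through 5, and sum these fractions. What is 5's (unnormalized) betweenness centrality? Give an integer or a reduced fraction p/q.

1/3

Pairs whose geodesics pass through 5 — 6–7: 1/3.
All other pairs contribute 0.
Summing the contributions gives betweenness(5) = 1/3.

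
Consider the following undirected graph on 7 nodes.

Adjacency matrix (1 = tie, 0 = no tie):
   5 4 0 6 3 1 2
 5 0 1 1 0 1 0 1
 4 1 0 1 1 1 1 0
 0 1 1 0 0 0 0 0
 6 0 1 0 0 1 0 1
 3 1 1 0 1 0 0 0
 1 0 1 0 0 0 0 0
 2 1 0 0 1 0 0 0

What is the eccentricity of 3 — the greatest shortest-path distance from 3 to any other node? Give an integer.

2

Distances from 3: 0:2, 1:2, 2:2, 4:1, 5:1, 6:1.
The largest is 2 (to 0, 2, and 1), so the eccentricity of 3 is 2.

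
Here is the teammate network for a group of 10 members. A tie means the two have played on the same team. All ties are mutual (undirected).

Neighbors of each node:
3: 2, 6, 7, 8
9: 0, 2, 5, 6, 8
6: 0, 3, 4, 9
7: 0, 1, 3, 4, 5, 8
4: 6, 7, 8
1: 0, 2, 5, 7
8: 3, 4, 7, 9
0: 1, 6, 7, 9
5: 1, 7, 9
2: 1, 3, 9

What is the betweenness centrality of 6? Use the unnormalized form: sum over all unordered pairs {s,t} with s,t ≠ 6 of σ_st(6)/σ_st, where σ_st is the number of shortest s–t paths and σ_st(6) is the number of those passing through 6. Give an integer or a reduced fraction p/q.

5/2

Pairs whose geodesics pass through 6 — 9–3: 1/3; 9–4: 1/2; 0–3: 1/2; 0–4: 1/2; 2–4: 2/6; 3–4: 1/3.
All other pairs contribute 0.
Summing the contributions gives betweenness(6) = 5/2.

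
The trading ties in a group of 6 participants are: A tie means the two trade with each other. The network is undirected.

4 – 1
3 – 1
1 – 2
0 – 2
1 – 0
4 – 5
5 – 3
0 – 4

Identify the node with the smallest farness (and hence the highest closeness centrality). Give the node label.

1

Farness (sum of distances to all others) for each node — 0:7, 1:6, 2:9, 3:8, 4:7, 5:9.
The smallest farness is 6, for 1, so 1 has the highest closeness.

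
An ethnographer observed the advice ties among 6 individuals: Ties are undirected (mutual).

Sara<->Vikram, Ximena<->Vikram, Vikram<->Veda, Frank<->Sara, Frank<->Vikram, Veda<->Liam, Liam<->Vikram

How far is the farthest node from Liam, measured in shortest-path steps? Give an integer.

Distances from Liam: Frank:2, Sara:2, Veda:1, Vikram:1, Ximena:2.
The largest is 2 (to Sara, Frank, and Ximena), so the eccentricity of Liam is 2.

2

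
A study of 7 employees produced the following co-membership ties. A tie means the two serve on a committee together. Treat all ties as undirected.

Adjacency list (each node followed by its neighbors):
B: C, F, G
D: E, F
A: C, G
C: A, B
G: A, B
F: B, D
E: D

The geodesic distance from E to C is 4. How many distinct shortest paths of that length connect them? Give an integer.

The shortest distance is 4, and the only length-4 path is E–D–F–B–C. So there is exactly 1 shortest path.

1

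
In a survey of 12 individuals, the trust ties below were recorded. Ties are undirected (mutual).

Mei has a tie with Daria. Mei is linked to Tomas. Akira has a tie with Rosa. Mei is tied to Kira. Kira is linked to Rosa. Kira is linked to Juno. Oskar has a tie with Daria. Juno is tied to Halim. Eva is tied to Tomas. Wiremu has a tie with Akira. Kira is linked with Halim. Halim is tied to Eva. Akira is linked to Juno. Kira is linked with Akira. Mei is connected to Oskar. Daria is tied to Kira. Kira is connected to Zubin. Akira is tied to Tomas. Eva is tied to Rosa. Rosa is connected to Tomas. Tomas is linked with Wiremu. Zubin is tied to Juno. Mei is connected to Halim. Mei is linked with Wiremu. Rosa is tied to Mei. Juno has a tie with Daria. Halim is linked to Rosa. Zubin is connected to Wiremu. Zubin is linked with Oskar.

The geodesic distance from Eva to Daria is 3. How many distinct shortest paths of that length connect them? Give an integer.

6

The shortest distance is 3. The length-3 paths are: Eva–Halim–Juno–Daria; Eva–Halim–Kira–Daria; Eva–Rosa–Kira–Daria; Eva–Halim–Mei–Daria; Eva–Rosa–Mei–Daria; Eva–Tomas–Mei–Daria.
That gives 6 distinct shortest paths.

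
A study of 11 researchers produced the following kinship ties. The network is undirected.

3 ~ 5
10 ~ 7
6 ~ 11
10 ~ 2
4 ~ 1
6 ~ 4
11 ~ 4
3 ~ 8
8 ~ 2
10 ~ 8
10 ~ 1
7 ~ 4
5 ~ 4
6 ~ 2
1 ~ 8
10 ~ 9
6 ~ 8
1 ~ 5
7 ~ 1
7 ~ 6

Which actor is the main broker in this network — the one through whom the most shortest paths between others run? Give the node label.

10

Unnormalized betweenness of each node: 1:92/15, 2:16/15, 3:3/4, 4:73/12, 5:12/5, 6:419/60, 7:14/5, 8:8, 9:0, 10:647/60, 11:0.
10 has the largest value, 647/60, making it the main broker — the node through which the most shortest paths run.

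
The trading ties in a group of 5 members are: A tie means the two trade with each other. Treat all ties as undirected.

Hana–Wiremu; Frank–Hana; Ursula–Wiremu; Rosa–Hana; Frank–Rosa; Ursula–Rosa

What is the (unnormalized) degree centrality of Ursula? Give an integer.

2

Ursula is directly tied to Rosa and Wiremu. That is 2 neighbors, so the degree of Ursula is 2.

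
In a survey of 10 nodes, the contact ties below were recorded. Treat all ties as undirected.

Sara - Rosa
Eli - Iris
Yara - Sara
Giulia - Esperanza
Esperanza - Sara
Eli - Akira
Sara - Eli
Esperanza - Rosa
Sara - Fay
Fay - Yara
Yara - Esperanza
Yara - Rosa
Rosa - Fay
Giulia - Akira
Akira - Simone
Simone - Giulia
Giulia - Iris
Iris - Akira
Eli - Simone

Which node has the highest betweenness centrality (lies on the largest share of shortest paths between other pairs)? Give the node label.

Sara

Unnormalized betweenness of each node: Akira:2/3, Eli:28/3, Esperanza:7, Fay:0, Giulia:19/3, Iris:1/3, Rosa:2/3, Sara:32/3, Simone:1/3, Yara:2/3.
Sara has the largest value, 32/3, making it the main broker — the node through which the most shortest paths run.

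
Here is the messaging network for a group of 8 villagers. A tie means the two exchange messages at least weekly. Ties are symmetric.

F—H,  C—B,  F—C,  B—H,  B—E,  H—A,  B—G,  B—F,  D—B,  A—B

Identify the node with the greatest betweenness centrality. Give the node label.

B

Unnormalized betweenness of each node: A:0, B:17, C:0, D:0, E:0, F:1/2, G:0, H:1/2.
B has the largest value, 17, making it the main broker — the node through which the most shortest paths run.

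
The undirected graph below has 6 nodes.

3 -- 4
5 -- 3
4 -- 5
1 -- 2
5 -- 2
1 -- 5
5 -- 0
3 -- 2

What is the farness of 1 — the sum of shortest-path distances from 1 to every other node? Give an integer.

Distances from 1: 0:2, 2:1, 3:2, 4:2, 5:1.
Sum = 2 + 1 + 2 + 2 + 1 = 8.

8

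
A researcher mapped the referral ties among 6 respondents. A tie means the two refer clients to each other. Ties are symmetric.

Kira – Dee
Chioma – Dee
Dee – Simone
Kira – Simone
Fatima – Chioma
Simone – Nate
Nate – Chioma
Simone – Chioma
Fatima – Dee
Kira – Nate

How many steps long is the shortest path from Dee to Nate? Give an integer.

One shortest route is Dee – Kira – Nate, which uses 2 edges, and Dee and Nate are not directly tied, so nothing shorter exists. So d(Dee,Nate) = 2.

2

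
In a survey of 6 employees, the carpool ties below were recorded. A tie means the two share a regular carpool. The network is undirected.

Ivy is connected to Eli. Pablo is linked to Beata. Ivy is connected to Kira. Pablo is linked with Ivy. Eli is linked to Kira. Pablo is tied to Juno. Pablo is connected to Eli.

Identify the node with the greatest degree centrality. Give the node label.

Degrees — Beata:1, Eli:3, Ivy:3, Juno:1, Kira:2, Pablo:4.
The maximum is 4, attained only by Pablo.

Pablo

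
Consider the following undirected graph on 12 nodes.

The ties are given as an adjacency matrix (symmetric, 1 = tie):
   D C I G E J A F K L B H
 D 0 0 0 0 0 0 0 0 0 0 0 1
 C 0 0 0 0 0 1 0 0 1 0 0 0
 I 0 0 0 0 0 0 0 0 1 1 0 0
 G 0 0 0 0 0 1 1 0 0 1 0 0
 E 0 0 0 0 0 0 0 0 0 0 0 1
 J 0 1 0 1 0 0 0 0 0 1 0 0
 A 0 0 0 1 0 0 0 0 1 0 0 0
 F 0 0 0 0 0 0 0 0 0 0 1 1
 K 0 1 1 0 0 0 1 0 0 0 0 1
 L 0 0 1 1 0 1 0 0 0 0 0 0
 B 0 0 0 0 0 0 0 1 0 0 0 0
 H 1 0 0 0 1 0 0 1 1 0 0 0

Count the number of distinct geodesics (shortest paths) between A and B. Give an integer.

The shortest distance is 4, and the only length-4 path is A–K–H–F–B. So there is exactly 1 shortest path.

1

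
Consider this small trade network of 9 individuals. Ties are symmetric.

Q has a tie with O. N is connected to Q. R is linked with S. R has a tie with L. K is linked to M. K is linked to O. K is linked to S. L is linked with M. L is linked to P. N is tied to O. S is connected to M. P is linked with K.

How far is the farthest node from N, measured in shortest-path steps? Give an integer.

4

Distances from N: K:2, L:4, M:3, O:1, P:3, Q:1, R:4, S:3.
The largest is 4 (to R and L), so the eccentricity of N is 4.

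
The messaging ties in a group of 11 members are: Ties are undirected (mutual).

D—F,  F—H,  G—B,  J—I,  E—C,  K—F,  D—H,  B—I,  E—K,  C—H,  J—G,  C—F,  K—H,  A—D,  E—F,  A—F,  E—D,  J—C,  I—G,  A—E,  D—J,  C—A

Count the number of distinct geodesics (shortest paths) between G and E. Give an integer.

The shortest distance is 3. The length-3 paths are: G–J–D–E; G–J–C–E.
That gives 2 distinct shortest paths.

2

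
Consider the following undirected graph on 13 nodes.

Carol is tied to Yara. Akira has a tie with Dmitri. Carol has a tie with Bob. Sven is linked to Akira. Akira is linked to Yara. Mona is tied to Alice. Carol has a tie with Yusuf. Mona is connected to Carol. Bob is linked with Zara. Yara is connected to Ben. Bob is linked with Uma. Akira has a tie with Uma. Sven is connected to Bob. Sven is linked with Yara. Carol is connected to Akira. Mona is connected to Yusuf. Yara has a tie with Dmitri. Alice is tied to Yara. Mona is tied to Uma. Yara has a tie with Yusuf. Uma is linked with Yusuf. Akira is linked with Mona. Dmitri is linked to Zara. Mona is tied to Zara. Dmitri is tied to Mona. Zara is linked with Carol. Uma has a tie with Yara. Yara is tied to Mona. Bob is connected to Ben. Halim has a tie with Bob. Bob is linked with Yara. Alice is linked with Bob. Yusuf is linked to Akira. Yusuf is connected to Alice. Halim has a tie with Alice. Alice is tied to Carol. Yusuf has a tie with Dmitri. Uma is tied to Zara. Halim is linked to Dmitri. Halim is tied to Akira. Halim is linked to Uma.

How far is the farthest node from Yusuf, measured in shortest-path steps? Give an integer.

2

Distances from Yusuf: Akira:1, Alice:1, Ben:2, Bob:2, Carol:1, Dmitri:1, Halim:2, Mona:1, Sven:2, Uma:1, Yara:1, Zara:2.
The largest is 2 (to Zara, Halim, Sven, Bob, and Ben), so the eccentricity of Yusuf is 2.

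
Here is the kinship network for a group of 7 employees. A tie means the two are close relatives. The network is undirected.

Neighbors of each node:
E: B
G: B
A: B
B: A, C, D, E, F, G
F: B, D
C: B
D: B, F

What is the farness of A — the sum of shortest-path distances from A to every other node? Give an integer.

Distances from A: B:1, C:2, D:2, E:2, F:2, G:2.
Sum = 1 + 2 + 2 + 2 + 2 + 2 = 11.

11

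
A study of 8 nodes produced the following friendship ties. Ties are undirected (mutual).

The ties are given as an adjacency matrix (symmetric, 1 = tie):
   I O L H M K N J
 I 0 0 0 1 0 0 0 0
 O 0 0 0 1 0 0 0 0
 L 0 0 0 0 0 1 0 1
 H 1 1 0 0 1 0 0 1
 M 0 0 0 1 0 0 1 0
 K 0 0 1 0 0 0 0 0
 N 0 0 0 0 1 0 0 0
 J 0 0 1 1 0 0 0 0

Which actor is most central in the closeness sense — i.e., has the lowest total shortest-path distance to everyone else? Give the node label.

Farness (sum of distances to all others) for each node — H:11, I:17, J:13, K:23, L:17, M:15, N:21, O:17.
The smallest farness is 11, for H, so H has the highest closeness.

H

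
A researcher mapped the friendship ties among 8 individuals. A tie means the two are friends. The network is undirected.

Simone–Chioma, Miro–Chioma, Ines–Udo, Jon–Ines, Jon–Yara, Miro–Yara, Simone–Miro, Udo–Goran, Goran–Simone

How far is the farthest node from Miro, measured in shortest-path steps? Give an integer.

3

Distances from Miro: Chioma:1, Goran:2, Ines:3, Jon:2, Simone:1, Udo:3, Yara:1.
The largest is 3 (to Udo and Ines), so the eccentricity of Miro is 3.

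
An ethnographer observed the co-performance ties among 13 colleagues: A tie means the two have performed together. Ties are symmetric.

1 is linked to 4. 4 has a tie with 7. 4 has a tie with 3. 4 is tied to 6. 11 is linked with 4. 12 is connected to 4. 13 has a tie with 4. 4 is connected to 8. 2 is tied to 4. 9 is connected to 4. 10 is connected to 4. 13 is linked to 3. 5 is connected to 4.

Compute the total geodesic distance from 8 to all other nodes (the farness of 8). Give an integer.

23

Distances from 8: 1:2, 2:2, 3:2, 4:1, 5:2, 6:2, 7:2, 9:2, 10:2, 11:2, 12:2, 13:2.
Sum = 2 + 2 + 2 + 1 + 2 + 2 + 2 + 2 + 2 + 2 + 2 + 2 = 23.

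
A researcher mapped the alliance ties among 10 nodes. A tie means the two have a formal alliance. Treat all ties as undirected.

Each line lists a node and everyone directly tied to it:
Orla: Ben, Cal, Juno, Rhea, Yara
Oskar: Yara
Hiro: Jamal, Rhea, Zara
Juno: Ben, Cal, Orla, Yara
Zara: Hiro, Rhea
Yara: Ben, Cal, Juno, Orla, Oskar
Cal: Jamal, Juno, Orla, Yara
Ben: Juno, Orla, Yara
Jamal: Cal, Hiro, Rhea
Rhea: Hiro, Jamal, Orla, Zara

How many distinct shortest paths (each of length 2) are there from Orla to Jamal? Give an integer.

2

The shortest distance is 2. The length-2 paths are: Orla–Rhea–Jamal; Orla–Cal–Jamal.
That gives 2 distinct shortest paths.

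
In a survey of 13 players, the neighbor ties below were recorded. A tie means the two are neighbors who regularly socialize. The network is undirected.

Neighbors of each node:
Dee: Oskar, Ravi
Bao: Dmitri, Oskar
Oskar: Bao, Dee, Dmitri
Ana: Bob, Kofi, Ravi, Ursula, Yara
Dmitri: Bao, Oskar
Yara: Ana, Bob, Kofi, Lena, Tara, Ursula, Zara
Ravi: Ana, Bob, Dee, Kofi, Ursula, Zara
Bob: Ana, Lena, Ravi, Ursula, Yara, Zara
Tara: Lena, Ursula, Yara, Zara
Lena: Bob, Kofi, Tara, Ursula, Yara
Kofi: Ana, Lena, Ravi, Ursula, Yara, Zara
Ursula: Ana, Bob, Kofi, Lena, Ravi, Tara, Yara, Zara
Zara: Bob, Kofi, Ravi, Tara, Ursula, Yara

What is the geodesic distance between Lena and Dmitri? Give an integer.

One shortest route is Lena – Ursula – Ravi – Dee – Oskar – Dmitri, which uses 5 edges, and at distance 4 from Lena we only reach {Oskar}, which does not include Dmitri. So d(Lena,Dmitri) = 5.

5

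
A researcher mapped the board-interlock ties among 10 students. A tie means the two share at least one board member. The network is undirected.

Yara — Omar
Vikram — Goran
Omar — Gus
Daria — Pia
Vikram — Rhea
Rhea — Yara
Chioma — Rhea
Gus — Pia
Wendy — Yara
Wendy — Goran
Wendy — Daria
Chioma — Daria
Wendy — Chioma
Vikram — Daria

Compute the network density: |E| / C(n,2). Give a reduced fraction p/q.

14/45

There are 14 edges and 10 nodes, so the maximum possible is C(10,2) = 45.
Density = 14/45.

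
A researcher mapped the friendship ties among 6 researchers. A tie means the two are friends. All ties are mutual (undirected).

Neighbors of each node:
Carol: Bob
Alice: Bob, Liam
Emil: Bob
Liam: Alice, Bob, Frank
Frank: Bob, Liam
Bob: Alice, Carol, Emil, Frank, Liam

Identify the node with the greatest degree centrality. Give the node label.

Bob

Degrees — Alice:2, Bob:5, Carol:1, Emil:1, Frank:2, Liam:3.
The maximum is 5, attained only by Bob.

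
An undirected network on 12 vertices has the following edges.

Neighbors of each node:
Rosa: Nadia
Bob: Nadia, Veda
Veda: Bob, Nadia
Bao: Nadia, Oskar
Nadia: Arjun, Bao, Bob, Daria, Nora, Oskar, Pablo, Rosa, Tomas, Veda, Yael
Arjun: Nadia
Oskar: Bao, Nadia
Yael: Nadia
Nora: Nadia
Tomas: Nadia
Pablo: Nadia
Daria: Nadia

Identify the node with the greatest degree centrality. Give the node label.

Nadia

Degrees — Arjun:1, Bao:2, Bob:2, Daria:1, Nadia:11, Nora:1, Oskar:2, Pablo:1, Rosa:1, Tomas:1, Veda:2, Yael:1.
The maximum is 11, attained only by Nadia.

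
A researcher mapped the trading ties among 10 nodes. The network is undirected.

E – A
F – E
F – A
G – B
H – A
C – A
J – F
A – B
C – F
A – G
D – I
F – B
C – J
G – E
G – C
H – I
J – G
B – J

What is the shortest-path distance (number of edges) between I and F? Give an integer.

One shortest route is I – H – A – F, which uses 3 edges, and at distance 2 from I we only reach {A}, which does not include F. So d(I,F) = 3.

3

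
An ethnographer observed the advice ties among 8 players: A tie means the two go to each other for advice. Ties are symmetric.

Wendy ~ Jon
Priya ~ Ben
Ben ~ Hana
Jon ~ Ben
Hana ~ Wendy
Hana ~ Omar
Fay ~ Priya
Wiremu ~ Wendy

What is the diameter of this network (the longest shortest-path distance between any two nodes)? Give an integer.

5

Eccentricity of each node (its greatest distance to any other): Ben:3, Fay:5, Hana:3, Jon:3, Omar:4, Priya:4, Wendy:4, Wiremu:5.
The maximum eccentricity is 5, realized for instance by the pair Wiremu–Fay via Wiremu – Wendy – Hana – Ben – Priya – Fay. So the diameter is 5.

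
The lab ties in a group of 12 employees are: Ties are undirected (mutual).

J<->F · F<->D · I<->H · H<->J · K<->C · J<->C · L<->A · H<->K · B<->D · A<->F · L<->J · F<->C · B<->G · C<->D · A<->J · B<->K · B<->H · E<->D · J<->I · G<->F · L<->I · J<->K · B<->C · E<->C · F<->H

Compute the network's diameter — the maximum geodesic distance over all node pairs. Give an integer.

3

Eccentricity of each node (its greatest distance to any other): A:3, B:3, C:2, D:3, E:3, F:2, G:3, H:3, I:3, J:2, K:2, L:3.
The maximum eccentricity is 3, realized for instance by the pair I–G via I – H – B – G. So the diameter is 3.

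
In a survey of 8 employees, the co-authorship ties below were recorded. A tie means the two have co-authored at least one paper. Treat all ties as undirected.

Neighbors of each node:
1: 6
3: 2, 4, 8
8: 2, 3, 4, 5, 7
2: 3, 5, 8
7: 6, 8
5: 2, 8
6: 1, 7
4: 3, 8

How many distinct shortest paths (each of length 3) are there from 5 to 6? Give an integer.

The shortest distance is 3, and the only length-3 path is 5–8–7–6. So there is exactly 1 shortest path.

1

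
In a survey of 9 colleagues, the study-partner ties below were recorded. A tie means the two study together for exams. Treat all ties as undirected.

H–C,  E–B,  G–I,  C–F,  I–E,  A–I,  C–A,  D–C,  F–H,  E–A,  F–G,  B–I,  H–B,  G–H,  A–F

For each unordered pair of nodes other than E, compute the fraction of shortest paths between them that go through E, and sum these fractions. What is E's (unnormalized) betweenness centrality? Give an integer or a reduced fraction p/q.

Pairs whose geodesics pass through E — B–A: 1/2.
All other pairs contribute 0.
Summing the contributions gives betweenness(E) = 1/2.

1/2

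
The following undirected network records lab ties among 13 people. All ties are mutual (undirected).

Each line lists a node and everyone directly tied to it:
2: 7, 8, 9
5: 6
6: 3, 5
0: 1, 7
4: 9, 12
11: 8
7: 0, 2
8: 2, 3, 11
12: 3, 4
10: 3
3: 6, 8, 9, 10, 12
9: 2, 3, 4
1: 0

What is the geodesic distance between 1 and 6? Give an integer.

One shortest route is 1 – 0 – 7 – 2 – 9 – 3 – 6, which uses 6 edges, and at distance 5 from 1 we only reach {3, 4, 11}, which does not include 6. So d(1,6) = 6.

6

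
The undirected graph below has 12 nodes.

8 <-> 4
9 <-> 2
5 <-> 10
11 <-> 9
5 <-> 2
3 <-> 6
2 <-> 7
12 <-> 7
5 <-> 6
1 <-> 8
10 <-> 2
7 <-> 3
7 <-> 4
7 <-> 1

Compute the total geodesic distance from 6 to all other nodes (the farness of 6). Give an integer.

28

Distances from 6: 1:3, 2:2, 3:1, 4:3, 5:1, 7:2, 8:4, 9:3, 10:2, 11:4, 12:3.
Sum = 3 + 2 + 1 + 3 + 1 + 2 + 4 + 3 + 2 + 4 + 3 = 28.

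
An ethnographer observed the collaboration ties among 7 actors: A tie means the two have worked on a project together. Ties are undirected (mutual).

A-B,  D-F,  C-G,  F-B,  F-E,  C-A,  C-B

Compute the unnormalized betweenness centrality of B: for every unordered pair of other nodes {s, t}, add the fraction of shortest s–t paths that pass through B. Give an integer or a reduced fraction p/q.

Pairs whose geodesics pass through B — A–D: 1; A–E: 1; A–F: 1; D–G: 1; D–C: 1; G–E: 1; G–F: 1; E–C: 1; C–F: 1.
All other pairs contribute 0.
Summing the contributions gives betweenness(B) = 9.

9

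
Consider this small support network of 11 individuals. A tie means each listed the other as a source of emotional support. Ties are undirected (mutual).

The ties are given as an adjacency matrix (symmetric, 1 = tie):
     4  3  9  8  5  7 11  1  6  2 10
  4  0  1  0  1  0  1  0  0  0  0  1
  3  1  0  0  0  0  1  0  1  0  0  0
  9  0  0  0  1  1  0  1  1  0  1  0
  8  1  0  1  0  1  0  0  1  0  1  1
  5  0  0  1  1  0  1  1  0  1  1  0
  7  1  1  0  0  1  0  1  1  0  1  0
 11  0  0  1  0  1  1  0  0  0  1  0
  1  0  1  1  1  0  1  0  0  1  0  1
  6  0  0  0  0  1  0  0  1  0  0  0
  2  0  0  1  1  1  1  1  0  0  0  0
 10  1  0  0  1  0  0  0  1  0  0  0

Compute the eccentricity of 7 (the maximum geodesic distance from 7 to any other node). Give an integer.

2

Distances from 7: 1:1, 2:1, 3:1, 4:1, 5:1, 6:2, 8:2, 9:2, 10:2, 11:1.
The largest is 2 (to 10, 8, 9, and 6), so the eccentricity of 7 is 2.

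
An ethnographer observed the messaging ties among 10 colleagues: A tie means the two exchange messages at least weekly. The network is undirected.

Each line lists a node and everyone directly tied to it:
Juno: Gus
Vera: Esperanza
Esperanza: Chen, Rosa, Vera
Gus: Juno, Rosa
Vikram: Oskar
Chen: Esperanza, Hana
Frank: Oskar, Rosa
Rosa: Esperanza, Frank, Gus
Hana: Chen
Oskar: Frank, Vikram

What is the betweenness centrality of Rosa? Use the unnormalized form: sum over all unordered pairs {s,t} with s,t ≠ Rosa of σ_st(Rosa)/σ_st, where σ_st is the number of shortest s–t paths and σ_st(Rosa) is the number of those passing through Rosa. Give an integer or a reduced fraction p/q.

26

Pairs whose geodesics pass through Rosa — Vera–Oskar: 1; Vera–Juno: 1; Vera–Vikram: 1; Vera–Frank: 1; Vera–Gus: 1; Oskar–Hana: 1; Oskar–Esperanza: 1; Oskar–Chen: 1; Oskar–Juno: 1; Oskar–Gus: 1; Hana–Juno: 1; Hana–Vikram: 1; Hana–Frank: 1; Hana–Gus: 1 … (+12 more pairs).
All other pairs contribute 0.
Summing the contributions gives betweenness(Rosa) = 26.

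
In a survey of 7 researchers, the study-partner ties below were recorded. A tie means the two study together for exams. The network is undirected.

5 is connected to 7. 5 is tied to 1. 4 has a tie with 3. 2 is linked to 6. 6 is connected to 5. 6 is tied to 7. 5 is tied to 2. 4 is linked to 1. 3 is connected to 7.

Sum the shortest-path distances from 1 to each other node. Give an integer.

Distances from 1: 2:2, 3:2, 4:1, 5:1, 6:2, 7:2.
Sum = 2 + 2 + 1 + 1 + 2 + 2 = 10.

10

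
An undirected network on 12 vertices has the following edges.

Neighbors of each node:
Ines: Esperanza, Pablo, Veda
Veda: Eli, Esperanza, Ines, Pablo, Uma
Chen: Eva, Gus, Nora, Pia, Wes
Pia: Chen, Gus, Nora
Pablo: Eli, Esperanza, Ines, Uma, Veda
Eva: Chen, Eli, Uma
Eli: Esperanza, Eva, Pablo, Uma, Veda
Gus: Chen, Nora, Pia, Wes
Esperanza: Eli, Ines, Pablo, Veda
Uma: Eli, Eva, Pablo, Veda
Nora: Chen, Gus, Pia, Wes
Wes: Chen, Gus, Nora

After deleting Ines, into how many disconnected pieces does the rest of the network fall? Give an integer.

1

Ines's neighbors (Esperanza, Pablo, and Veda) remain reachable from one another through other ties, so the rest of the network stays in one piece.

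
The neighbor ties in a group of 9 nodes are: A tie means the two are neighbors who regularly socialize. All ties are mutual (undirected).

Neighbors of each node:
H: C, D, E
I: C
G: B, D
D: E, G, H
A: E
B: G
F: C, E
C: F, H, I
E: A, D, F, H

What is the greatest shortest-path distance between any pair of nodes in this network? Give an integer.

Eccentricity of each node (its greatest distance to any other): A:4, B:5, C:4, D:3, E:3, F:4, G:4, H:3, I:5.
The maximum eccentricity is 5, realized for instance by the pair I–B via I – C – H – D – G – B. So the diameter is 5.

5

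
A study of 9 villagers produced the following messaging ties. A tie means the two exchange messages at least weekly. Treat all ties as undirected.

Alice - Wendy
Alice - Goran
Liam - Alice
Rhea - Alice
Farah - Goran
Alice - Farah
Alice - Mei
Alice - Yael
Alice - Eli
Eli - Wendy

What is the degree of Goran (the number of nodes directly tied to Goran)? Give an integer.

Goran is directly tied to Alice and Farah. That is 2 neighbors, so the degree of Goran is 2.

2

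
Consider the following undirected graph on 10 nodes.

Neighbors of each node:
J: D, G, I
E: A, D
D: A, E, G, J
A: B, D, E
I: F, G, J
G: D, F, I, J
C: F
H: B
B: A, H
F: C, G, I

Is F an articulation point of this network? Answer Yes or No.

Removing F leaves {A, B, D, E, G, H, I, and J} with no path to {C}, so the network splits into 2 components. F is a cut vertex.

Yes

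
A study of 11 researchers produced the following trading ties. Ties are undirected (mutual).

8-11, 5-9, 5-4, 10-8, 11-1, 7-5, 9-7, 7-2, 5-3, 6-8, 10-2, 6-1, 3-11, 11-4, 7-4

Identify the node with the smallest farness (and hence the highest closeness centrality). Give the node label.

Farness (sum of distances to all others) for each node — 1:25, 2:23, 3:21, 4:19, 5:21, 6:28, 7:20, 8:21, 9:27, 10:23, 11:18.
The smallest farness is 18, for 11, so 11 has the highest closeness.

11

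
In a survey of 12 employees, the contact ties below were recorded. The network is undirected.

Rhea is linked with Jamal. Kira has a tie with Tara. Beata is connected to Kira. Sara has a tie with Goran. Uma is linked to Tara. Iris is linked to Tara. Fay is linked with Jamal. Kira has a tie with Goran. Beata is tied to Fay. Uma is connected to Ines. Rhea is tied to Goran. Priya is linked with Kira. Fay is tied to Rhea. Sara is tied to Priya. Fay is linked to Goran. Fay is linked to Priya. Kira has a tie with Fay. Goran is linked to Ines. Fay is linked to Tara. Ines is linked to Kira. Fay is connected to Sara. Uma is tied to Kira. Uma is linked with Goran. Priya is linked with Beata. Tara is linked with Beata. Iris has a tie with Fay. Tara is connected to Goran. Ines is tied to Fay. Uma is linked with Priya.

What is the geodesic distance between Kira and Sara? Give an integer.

2

One shortest route is Kira – Fay – Sara, which uses 2 edges, and Kira and Sara are not directly tied, so nothing shorter exists. So d(Kira,Sara) = 2.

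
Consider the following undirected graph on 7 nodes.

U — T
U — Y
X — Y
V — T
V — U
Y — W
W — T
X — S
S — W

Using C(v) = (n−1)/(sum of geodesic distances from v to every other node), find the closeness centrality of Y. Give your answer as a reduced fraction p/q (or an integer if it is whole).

2/3

Distances from Y: S:2, T:2, U:1, V:2, W:1, X:1. Sum = 9.
n = 7, so closeness = 6/9 = 2/3.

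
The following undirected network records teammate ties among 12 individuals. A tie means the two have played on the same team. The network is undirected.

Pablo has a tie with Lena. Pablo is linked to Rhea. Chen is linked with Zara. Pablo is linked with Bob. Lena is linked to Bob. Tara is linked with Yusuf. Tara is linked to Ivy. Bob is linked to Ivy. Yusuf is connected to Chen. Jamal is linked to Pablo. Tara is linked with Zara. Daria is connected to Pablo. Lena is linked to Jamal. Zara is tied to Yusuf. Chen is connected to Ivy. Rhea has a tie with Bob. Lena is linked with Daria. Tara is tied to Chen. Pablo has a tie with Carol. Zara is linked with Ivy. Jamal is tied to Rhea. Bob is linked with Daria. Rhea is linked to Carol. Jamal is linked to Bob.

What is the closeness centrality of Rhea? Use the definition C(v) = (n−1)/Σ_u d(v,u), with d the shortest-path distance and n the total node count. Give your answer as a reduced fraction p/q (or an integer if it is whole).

11/23

Distances from Rhea: Bob:1, Carol:1, Chen:3, Daria:2, Ivy:2, Jamal:1, Lena:2, Pablo:1, Tara:3, Yusuf:4, Zara:3. Sum = 23.
n = 12, so closeness = 11/23.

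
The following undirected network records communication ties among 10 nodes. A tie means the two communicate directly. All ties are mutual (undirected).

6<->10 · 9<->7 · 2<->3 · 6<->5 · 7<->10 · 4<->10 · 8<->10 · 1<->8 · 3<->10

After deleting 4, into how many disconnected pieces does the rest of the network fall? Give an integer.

4's neighbors (10) remain reachable from one another through other ties, so the rest of the network stays in one piece.

1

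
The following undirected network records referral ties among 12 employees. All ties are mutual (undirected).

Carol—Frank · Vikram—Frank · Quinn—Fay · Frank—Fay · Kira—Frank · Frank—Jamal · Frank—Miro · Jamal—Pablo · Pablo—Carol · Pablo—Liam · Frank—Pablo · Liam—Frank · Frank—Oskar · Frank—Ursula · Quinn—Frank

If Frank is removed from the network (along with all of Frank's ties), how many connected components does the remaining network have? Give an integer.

Without Frank, the remaining ties split the others into: {Miro}; {Carol, Jamal, Liam, Pablo}; {Vikram}; {Fay, Quinn}; {Kira}; {Ursula}; {Oskar}.
That's 7 separate components.

7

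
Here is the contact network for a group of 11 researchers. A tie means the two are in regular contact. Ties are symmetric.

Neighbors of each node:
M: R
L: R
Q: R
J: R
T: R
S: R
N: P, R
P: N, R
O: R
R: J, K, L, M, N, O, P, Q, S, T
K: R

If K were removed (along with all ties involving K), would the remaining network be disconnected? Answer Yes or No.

No

Even without K, every remaining node can still reach every other (the residual graph is connected), so K is not a cut vertex.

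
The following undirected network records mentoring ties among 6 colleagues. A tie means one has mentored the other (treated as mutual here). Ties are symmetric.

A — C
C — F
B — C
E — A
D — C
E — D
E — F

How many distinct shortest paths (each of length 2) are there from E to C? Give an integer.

3

The shortest distance is 2. The length-2 paths are: E–F–C; E–D–C; E–A–C.
That gives 3 distinct shortest paths.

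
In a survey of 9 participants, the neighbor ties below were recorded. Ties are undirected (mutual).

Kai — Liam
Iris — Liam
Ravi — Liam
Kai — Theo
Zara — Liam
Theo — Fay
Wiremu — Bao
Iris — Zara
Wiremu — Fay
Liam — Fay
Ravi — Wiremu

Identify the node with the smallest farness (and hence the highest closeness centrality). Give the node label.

Liam

Farness (sum of distances to all others) for each node — Bao:23, Fay:13, Iris:18, Kai:17, Liam:12, Ravi:15, Theo:18, Wiremu:16, Zara:18.
The smallest farness is 12, for Liam, so Liam has the highest closeness.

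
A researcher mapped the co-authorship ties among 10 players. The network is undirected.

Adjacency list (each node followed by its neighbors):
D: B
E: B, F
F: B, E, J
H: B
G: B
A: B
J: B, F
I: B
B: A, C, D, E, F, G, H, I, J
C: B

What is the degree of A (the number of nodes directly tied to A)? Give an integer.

1

A is directly tied to B. That is 1 neighbor, so the degree of A is 1.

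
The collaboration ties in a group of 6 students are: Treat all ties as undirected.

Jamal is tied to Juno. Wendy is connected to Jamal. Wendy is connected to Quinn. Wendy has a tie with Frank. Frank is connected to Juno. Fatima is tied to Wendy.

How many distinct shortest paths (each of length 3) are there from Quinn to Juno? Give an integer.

The shortest distance is 3. The length-3 paths are: Quinn–Wendy–Frank–Juno; Quinn–Wendy–Jamal–Juno.
That gives 2 distinct shortest paths.

2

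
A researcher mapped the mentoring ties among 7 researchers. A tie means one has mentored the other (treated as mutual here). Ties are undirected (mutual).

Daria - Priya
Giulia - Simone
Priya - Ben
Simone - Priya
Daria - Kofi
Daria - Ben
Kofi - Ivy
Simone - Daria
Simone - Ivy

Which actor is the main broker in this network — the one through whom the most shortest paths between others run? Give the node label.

Simone

Unnormalized betweenness of each node: Ben:0, Daria:14/3, Giulia:0, Ivy:1, Kofi:5/6, Priya:4/3, Simone:43/6.
Simone has the largest value, 43/6, making it the main broker — the node through which the most shortest paths run.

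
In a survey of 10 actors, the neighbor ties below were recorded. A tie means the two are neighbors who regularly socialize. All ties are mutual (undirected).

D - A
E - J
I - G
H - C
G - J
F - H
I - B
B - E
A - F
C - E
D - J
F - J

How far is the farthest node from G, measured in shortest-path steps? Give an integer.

3

Distances from G: A:3, B:2, C:3, D:2, E:2, F:2, H:3, I:1, J:1.
The largest is 3 (to C, H, and A), so the eccentricity of G is 3.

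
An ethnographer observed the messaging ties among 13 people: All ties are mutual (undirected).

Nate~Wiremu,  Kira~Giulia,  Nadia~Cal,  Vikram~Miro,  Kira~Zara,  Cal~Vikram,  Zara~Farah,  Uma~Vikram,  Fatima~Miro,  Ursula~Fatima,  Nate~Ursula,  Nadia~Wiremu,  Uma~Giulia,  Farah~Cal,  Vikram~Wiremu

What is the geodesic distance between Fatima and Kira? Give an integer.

5

One shortest route is Fatima – Miro – Vikram – Uma – Giulia – Kira, which uses 5 edges, and at distance 4 from Fatima we only reach {Farah, Giulia, Nadia}, which does not include Kira. So d(Fatima,Kira) = 5.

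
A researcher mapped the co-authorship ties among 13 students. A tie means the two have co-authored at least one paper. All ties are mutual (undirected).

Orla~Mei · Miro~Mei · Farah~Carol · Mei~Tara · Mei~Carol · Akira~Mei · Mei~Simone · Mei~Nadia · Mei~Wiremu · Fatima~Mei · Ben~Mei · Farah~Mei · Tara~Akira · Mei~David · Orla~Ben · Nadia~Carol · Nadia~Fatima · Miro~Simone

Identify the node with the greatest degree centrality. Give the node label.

Mei

Degrees — Akira:2, Ben:2, Carol:3, David:1, Farah:2, Fatima:2, Mei:12, Miro:2, Nadia:3, Orla:2, Simone:2, Tara:2, Wiremu:1.
The maximum is 12, attained only by Mei.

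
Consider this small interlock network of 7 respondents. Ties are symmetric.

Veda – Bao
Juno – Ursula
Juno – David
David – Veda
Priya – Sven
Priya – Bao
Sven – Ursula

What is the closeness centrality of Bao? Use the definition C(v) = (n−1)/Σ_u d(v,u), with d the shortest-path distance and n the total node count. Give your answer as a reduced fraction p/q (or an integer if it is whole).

Distances from Bao: David:2, Juno:3, Priya:1, Sven:2, Ursula:3, Veda:1. Sum = 12.
n = 7, so closeness = 6/12 = 1/2.

1/2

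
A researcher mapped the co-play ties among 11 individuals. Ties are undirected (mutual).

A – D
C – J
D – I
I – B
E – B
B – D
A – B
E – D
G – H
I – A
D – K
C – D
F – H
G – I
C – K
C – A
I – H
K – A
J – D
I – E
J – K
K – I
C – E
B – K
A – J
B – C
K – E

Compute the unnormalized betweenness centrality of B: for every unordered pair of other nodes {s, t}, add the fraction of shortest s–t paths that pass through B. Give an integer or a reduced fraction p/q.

1

Pairs whose geodesics pass through B — G–C: 1/5; F–C: 1/5; H–C: 1/5; A–E: 1/5; C–I: 1/5.
All other pairs contribute 0.
Summing the contributions gives betweenness(B) = 1.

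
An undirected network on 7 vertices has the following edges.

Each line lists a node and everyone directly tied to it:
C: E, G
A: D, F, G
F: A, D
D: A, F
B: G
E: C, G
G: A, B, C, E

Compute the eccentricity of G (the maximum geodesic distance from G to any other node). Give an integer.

2

Distances from G: A:1, B:1, C:1, D:2, E:1, F:2.
The largest is 2 (to D and F), so the eccentricity of G is 2.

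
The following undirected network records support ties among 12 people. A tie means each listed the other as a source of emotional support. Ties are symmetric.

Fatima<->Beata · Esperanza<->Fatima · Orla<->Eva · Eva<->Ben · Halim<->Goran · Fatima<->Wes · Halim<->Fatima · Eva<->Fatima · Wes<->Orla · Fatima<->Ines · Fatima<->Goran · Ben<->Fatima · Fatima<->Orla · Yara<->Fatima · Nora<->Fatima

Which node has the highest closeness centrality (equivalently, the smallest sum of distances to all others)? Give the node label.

Farness (sum of distances to all others) for each node — Beata:21, Ben:20, Esperanza:21, Eva:19, Fatima:11, Goran:20, Halim:20, Ines:21, Nora:21, Orla:19, Wes:20, Yara:21.
The smallest farness is 11, for Fatima, so Fatima has the highest closeness.

Fatima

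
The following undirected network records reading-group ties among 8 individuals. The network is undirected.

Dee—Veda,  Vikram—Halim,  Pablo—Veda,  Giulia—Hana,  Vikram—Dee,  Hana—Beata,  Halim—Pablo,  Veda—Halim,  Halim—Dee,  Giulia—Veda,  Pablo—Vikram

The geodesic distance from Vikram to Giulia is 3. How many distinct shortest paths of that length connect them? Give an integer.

3

The shortest distance is 3. The length-3 paths are: Vikram–Halim–Veda–Giulia; Vikram–Dee–Veda–Giulia; Vikram–Pablo–Veda–Giulia.
That gives 3 distinct shortest paths.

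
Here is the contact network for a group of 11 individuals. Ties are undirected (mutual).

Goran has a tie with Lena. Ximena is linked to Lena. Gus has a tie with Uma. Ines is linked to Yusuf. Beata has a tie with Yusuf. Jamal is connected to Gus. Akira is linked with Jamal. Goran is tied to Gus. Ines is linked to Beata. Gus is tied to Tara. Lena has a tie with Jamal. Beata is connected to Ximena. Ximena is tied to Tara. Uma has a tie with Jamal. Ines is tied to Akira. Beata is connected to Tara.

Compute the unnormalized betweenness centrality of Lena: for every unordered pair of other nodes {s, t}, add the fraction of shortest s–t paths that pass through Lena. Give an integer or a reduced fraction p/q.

35/6

Pairs whose geodesics pass through Lena — Ximena–Goran: 1; Ximena–Uma: 1/2; Ximena–Jamal: 1; Ximena–Akira: 1/2; Goran–Jamal: 1/2; Goran–Akira: 1/2; Goran–Ines: 2/4; Goran–Yusuf: 1/2; Goran–Beata: 1/2; Jamal–Beata: 1/3.
All other pairs contribute 0.
Summing the contributions gives betweenness(Lena) = 35/6.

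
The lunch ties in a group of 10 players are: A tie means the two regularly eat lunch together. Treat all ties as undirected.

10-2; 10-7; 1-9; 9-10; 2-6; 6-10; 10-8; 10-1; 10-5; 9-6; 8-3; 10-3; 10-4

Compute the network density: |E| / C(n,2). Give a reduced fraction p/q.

There are 13 edges and 10 nodes, so the maximum possible is C(10,2) = 45.
Density = 13/45.

13/45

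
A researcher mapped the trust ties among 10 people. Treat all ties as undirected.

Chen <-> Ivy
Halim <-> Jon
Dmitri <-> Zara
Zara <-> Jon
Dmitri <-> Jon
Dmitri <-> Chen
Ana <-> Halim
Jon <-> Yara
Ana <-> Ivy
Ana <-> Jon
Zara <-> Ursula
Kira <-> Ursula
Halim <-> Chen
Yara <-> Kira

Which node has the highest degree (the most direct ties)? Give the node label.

Degrees — Ana:3, Chen:3, Dmitri:3, Halim:3, Ivy:2, Jon:5, Kira:2, Ursula:2, Yara:2, Zara:3.
The maximum is 5, attained only by Jon.

Jon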